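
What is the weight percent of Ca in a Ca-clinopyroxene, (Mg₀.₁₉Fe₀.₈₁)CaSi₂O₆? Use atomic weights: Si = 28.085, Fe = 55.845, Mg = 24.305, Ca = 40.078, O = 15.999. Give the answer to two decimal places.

16.55 weight percent

Molar mass of (Mg₀.₁₉Fe₀.₈₁)CaSi₂O₆: 0.19×24.305 + 0.81×55.845 + 1×40.078 + 2×28.085 + 6×15.999 = 242.094 g/mol.
Mass of Ca per formula unit: 1 × 40.078 = 40.078 g.
Weight fraction Ca = 40.078 / 242.094 = 0.1655.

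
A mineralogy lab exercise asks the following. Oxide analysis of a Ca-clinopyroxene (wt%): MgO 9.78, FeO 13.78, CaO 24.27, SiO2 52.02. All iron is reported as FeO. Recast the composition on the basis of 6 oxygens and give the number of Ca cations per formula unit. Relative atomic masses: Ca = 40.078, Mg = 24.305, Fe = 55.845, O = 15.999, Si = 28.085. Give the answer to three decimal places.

MgO (M=40.304): mol = 0.24266; Mg = 0.24266, O = 0.24266.
FeO (M=71.844): mol = 0.19180; Fe = 0.19180, O = 0.19180.
CaO (M=56.077): mol = 0.43280; Ca = 0.43280, O = 0.43280.
SiO2 (M=60.083): mol = 0.86580; Si = 0.86580, O = 1.73160.
ΣO = 2.59886; factor = 6/ΣO = 2.30870.
Ca apfu = 0.43280 × 2.30870 = 0.999.

0.999 Ca apfu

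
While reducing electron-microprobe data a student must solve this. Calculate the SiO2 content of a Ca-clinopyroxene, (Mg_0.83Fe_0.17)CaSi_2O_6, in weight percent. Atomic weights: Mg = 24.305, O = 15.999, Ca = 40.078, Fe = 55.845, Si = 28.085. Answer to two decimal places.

Formula mass = 221.909 g/mol.
2 Si → 2.0000 mol SiO2 per formula unit; M(SiO2) = 60.083, so SiO2 mass = 120.166 g.
120.166/221.909 × 100 = 54.15 wt%.

54.15 wt%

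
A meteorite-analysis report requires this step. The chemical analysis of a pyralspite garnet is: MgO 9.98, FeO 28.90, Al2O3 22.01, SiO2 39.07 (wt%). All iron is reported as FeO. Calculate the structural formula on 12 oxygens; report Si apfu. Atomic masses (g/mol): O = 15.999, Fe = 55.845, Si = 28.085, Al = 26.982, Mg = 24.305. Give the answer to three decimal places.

MgO (M=40.304): mol = 0.24762; Mg = 0.24762, O = 0.24762.
FeO (M=71.844): mol = 0.40226; Fe = 0.40226, O = 0.40226.
Al2O3 (M=101.961): mol = 0.21587; Al = 0.43174, O = 0.64761.
SiO2 (M=60.083): mol = 0.65027; Si = 0.65027, O = 1.30054.
ΣO = 2.59803; factor = 12/ΣO = 4.61888.
Si apfu = 0.65027 × 4.61888 = 3.004.

3.004 Si apfu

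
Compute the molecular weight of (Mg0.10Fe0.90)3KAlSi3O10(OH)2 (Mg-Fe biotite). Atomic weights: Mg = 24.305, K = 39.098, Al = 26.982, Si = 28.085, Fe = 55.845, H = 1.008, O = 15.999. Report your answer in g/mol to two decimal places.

Mg: 0.30 × 24.305 = 7.2915
Fe: 2.70 × 55.845 = 150.7815
K: 1 × 39.098 = 39.0980
Al: 1 × 26.982 = 26.9820
Si: 3 × 28.085 = 84.2550
O: 12 × 15.999 = 191.9880
H: 2 × 1.008 = 2.0160
Summing the contributions gives the formula mass.

502.41 g/mol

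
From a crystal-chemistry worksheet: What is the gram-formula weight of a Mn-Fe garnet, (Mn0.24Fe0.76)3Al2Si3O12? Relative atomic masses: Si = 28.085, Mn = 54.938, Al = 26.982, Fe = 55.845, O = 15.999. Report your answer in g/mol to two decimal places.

497.09 g/mol

The formula mass is the sum 0.72(54.938) + 2.28(55.845) + 2(26.982) + 3(28.085) + 12(15.999).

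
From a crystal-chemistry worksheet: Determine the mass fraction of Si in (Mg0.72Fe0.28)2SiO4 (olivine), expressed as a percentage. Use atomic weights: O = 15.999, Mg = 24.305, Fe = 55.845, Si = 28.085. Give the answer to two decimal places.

Formula mass = 1.44·24.305 + 0.56·55.845 + 1·28.085 + 4·15.999 = 158.353 g/mol, of which 28.085 g is Si.
So Si makes up 28.085/158.353 = 0.1774 of the mass, i.e. 17.74%.

17.74 mass %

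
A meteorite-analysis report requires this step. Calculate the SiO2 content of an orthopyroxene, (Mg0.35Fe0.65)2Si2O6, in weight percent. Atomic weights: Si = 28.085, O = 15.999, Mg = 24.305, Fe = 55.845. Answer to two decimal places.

Formula mass = 241.776 g/mol.
2 Si → 2.0000 mol SiO2 per formula unit; M(SiO2) = 60.083, so SiO2 mass = 120.166 g.
120.166/241.776 × 100 = 49.70 wt%.

49.70 wt%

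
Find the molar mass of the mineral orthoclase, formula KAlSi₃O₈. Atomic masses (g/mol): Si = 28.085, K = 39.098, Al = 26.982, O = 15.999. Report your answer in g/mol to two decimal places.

The formula mass is the sum 1·39.098 + 1·26.982 + 3·28.085 + 8·15.999.

278.33 g/mol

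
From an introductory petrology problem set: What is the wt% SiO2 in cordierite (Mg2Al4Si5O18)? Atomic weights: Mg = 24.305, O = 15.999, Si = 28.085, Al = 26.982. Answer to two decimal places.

51.36 wt%

M(Mg2Al4Si5O18) = 584.945 g/mol; M(SiO2) = 60.083 g/mol.
Moles SiO2 per formula unit = 5 Si ÷ 1 = 5.0000.
SiO2 fraction = (5.0000 × 60.083) / 584.945 = 300.415/584.945 = 0.5136.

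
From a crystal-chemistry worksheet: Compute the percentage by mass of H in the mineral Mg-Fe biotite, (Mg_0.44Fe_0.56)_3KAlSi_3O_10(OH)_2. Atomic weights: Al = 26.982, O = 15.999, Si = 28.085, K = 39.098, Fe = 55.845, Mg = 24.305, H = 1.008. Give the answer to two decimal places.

Formula mass = 1.32·24.305 + 1.68·55.845 + 1·39.098 + 1·26.982 + 3·28.085 + 12·15.999 + 2·1.008 = 470.241 g/mol, of which 2.016 g is H.
So H makes up 2.016/470.241 = 0.0043 of the mass, i.e. 0.43%.

0.43 weight percent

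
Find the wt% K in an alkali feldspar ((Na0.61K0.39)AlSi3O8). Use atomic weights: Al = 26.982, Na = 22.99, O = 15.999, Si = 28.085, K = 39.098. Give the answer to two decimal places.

5.68 weight percent

Formula mass = 0.61·22.99 + 0.39·39.098 + 1·26.982 + 3·28.085 + 8·15.999 = 268.501 g/mol, of which 15.248 g is K.
So K makes up 15.248/268.501 = 0.0568 of the mass, i.e. 5.68%.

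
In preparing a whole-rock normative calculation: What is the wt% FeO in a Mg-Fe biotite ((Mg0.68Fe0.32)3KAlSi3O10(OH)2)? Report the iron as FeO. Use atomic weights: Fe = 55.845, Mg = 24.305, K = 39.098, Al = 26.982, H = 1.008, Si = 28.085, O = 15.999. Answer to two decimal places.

Molar mass of (Mg0.68Fe0.32)3KAlSi3O10(OH)2 = 2.04×24.305 + 0.96×55.845 + 1×39.098 + 1×26.982 + 3×28.085 + 12×15.999 + 2×1.008 = 447.532 g/mol.
Each formula unit contains 0.96 Fe, equivalent to 0.96/1 = 0.9600 mol FeO.
M(FeO) = 1×55.845 + 1×15.999 = 71.844 g/mol.
Mass of FeO per formula unit = 0.9600 × 71.844 = 68.970 g.
FeO wt% = 68.970 / 447.532 × 100 = 15.41%.

15.41 wt%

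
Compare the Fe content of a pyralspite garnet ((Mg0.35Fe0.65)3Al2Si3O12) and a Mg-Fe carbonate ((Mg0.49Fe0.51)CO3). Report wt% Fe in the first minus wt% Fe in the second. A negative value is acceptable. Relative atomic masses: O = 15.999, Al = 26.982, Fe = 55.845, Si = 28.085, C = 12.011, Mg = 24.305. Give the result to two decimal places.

-4.93 percentage points

M((Mg0.35Fe0.65)3Al2Si3O12) = 464.625 g/mol, so wt% Fe = 108.898/464.625 × 100 = 23.44%.
M((Mg0.49Fe0.51)CO3) = 100.398 g/mol, so wt% Fe = 28.481/100.398 × 100 = 28.37%.
23.44 − 28.37 = -4.93 pp.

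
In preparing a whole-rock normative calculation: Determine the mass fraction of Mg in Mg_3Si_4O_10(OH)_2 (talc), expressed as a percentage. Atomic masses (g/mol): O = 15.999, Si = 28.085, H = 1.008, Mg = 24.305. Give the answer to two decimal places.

Formula mass = 3·24.305 + 4·28.085 + 12·15.999 + 2·1.008 = 379.259 g/mol, of which 72.915 g is Mg.
So Mg makes up 72.915/379.259 = 0.1923 of the mass, i.e. 19.23%.

19.23 wt%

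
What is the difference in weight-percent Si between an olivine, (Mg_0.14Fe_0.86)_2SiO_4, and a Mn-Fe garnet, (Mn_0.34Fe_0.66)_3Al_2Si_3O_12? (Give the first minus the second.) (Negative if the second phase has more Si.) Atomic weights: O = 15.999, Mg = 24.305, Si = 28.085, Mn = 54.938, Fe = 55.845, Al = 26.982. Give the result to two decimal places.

-2.55 percentage points

Si in (Mg_0.14Fe_0.86)_2SiO_4: molar mass 194.940 g/mol; 1×28.085 = 28.085 g → 14.41 wt%.
Si in (Mn_0.34Fe_0.66)_3Al_2Si_3O_12: molar mass 496.817 g/mol; 3×28.085 = 84.255 g → 16.96 wt%.
Difference = 14.41 − 16.96 = -2.55 percentage points.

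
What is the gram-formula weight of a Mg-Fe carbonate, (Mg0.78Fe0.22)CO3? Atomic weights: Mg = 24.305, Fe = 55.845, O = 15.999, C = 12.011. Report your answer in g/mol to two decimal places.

M = 0.78×24.305 + 0.22×55.845 + 1×12.011 + 3×15.999

91.25 g/mol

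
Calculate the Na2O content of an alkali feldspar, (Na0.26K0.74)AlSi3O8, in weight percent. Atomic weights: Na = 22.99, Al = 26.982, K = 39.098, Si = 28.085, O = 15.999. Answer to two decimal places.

2.94 wt%

Formula mass = 274.139 g/mol.
0.26 Na → 0.1300 mol Na2O per formula unit; M(Na2O) = 61.979, so Na2O mass = 8.057 g.
8.057/274.139 × 100 = 2.94 wt%.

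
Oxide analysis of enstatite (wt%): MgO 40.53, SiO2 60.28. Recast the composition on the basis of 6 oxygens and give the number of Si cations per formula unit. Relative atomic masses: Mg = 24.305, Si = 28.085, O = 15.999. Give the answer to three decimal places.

1.998 Si apfu

MgO (M=40.304): mol = 1.00561; Mg = 1.00561, O = 1.00561.
SiO2 (M=60.083): mol = 1.00328; Si = 1.00328, O = 2.00656.
ΣO = 3.01217; factor = 6/ΣO = 1.99192.
Si apfu = 1.00328 × 1.99192 = 1.998.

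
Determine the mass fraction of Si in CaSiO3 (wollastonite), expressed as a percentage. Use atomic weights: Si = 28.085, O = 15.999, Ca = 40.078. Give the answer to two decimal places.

24.18 mass %

Molar mass of CaSiO3: 1*40.078 + 1*28.085 + 3*15.999 = 116.160 g/mol.
Mass of Si per formula unit: 1 × 28.085 = 28.085 g.
Weight fraction Si = 28.085 / 116.160 = 0.2418.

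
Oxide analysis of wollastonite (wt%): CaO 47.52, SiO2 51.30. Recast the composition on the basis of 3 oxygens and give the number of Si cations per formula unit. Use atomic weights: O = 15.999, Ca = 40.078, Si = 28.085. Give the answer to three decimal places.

CaO: 47.52/56.077 = 0.84741 mol → 0.84741 mol Ca, 0.84741 mol O.
SiO2: 51.30/60.083 = 0.85382 mol → 0.85382 mol Si, 1.70764 mol O.
Total oxygen = 2.55505 mol. Normalization factor = 3/2.55505 = 1.17415.
Si per 3 O = 0.85382 × 1.17415 = 1.003.

1.003 Si apfu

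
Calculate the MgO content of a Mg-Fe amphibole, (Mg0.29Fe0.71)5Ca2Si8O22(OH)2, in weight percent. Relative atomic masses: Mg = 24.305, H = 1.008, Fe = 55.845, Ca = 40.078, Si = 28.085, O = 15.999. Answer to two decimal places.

Formula mass = 924.320 g/mol.
1.45 Mg → 1.4500 mol MgO per formula unit; M(MgO) = 40.304, so MgO mass = 58.441 g.
58.441/924.320 × 100 = 6.32 wt%.

6.32 wt%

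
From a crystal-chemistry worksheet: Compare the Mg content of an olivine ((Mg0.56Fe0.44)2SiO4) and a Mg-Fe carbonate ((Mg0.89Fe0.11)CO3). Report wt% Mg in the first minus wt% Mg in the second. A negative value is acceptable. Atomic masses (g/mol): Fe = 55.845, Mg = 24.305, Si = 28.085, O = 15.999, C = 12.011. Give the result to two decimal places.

-8.48 percentage points

Mg in (Mg0.56Fe0.44)2SiO4: molar mass 168.446 g/mol; 1.12×24.305 = 27.222 g → 16.16 wt%.
Mg in (Mg0.89Fe0.11)CO3: molar mass 87.782 g/mol; 0.89×24.305 = 21.631 g → 24.64 wt%.
Difference = 16.16 − 24.64 = -8.48 percentage points.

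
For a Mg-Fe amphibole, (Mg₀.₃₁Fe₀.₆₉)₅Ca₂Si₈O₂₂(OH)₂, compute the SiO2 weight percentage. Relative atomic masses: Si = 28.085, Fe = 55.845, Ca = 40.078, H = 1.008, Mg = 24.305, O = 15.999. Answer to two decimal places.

52.18 wt%

Molar mass of (Mg₀.₃₁Fe₀.₆₉)₅Ca₂Si₈O₂₂(OH)₂ = 1.55·24.305 + 3.45·55.845 + 2·40.078 + 8·28.085 + 24·15.999 + 2·1.008 = 921.166 g/mol.
Each formula unit contains 8 Si, equivalent to 8/1 = 8.0000 mol SiO2.
M(SiO2) = 1×28.085 + 2×15.999 = 60.083 g/mol.
Mass of SiO2 per formula unit = 8.0000 × 60.083 = 480.664 g.
SiO2 wt% = 480.664 / 921.166 × 100 = 52.18%.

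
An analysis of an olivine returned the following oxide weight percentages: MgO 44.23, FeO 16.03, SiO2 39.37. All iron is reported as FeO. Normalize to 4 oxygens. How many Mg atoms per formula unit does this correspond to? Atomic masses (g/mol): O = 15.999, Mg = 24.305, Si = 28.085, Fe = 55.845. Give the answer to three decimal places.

MgO: 44.23/40.304 = 1.09741 mol → 1.09741 mol Mg, 1.09741 mol O.
FeO: 16.03/71.844 = 0.22312 mol → 0.22312 mol Fe, 0.22312 mol O.
SiO2: 39.37/60.083 = 0.65526 mol → 0.65526 mol Si, 1.31052 mol O.
Total oxygen = 2.63105 mol. Normalization factor = 4/2.63105 = 1.52031.
Mg per 4 O = 1.09741 × 1.52031 = 1.668.

1.668 Mg apfu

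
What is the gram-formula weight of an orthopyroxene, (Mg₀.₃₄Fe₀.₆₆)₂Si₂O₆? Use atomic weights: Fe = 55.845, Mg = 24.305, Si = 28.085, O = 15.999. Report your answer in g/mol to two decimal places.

Mg: 0.68 × 24.305 = 16.5274
Fe: 1.32 × 55.845 = 73.7154
Si: 2 × 28.085 = 56.1700
O: 6 × 15.999 = 95.9940
Summing the contributions gives the formula mass.

242.41 g/mol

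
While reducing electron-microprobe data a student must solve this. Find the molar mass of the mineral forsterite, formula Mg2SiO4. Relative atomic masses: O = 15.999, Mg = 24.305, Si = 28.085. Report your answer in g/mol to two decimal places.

140.69 g/mol

M = 2(24.305) + 1(28.085) + 4(15.999)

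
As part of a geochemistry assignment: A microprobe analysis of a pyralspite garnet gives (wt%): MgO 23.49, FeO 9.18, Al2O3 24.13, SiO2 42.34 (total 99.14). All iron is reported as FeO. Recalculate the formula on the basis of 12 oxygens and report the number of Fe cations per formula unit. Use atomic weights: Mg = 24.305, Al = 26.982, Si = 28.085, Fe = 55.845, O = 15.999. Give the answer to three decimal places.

0.542 Fe apfu

MgO (M=40.304): mol = 0.58282; Mg = 0.58282, O = 0.58282.
FeO (M=71.844): mol = 0.12778; Fe = 0.12778, O = 0.12778.
Al2O3 (M=101.961): mol = 0.23666; Al = 0.47332, O = 0.70998.
SiO2 (M=60.083): mol = 0.70469; Si = 0.70469, O = 1.40938.
ΣO = 2.82996; factor = 12/ΣO = 4.24034.
Fe apfu = 0.12778 × 4.24034 = 0.542.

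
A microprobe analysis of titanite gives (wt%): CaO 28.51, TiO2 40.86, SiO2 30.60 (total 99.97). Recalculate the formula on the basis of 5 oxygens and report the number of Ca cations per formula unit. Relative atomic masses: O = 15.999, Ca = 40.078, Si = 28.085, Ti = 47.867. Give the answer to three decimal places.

CaO (M=56.077): mol = 0.50841; Ca = 0.50841, O = 0.50841.
TiO2 (M=79.865): mol = 0.51161; Ti = 0.51161, O = 1.02322.
SiO2 (M=60.083): mol = 0.50930; Si = 0.50930, O = 1.01860.
ΣO = 2.55023; factor = 5/ΣO = 1.96061.
Ca apfu = 0.50841 × 1.96061 = 0.997.

0.997 Ca apfu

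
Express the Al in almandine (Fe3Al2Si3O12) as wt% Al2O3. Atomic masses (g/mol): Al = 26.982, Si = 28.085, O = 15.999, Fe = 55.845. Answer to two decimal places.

20.48 wt%

M(Fe3Al2Si3O12) = 497.742 g/mol; M(Al2O3) = 101.961 g/mol.
Moles Al2O3 per formula unit = 2 Al ÷ 2 = 1.0000.
Al2O3 fraction = (1.0000 × 101.961) / 497.742 = 101.961/497.742 = 0.2048.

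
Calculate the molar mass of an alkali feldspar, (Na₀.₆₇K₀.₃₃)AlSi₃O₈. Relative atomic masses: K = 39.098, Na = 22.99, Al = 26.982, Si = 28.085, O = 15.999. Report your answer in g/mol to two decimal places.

267.53 g/mol

The formula mass is the sum 0.67*22.99 + 0.33*39.098 + 1*26.982 + 3*28.085 + 8*15.999.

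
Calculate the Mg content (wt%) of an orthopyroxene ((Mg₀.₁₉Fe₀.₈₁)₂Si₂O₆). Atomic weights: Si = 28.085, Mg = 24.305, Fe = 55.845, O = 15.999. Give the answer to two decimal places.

Formula mass = 0.38×24.305 + 1.62×55.845 + 2×28.085 + 6×15.999 = 251.869 g/mol, of which 9.236 g is Mg.
So Mg makes up 9.236/251.869 = 0.0367 of the mass, i.e. 3.67%.

3.67 wt%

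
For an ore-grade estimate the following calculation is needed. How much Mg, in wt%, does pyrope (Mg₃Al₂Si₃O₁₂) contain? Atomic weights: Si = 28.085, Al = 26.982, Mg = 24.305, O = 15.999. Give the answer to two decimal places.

18.09 wt%

M(Mg₃Al₂Si₃O₁₂) = 403.122 g/mol.
Mg contributes 3 × 24.305 = 72.915 g per mole.
72.915/403.122 = 0.1809 → 18.09%.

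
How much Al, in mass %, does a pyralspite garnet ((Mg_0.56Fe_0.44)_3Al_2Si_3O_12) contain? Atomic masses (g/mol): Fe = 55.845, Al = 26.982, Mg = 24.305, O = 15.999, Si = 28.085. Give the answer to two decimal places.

M((Mg_0.56Fe_0.44)_3Al_2Si_3O_12) = 444.755 g/mol.
Al contributes 2 × 26.982 = 53.964 g per mole.
53.964/444.755 = 0.1213 → 12.13%.

12.13 mass %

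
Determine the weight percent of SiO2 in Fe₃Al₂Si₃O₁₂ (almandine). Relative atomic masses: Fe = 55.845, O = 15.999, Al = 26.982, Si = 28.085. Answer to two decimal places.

Molar mass of Fe₃Al₂Si₃O₁₂ = 3·55.845 + 2·26.982 + 3·28.085 + 12·15.999 = 497.742 g/mol.
Each formula unit contains 3 Si, equivalent to 3/1 = 3.0000 mol SiO2.
M(SiO2) = 1×28.085 + 2×15.999 = 60.083 g/mol.
Mass of SiO2 per formula unit = 3.0000 × 60.083 = 180.249 g.
SiO2 wt% = 180.249 / 497.742 × 100 = 36.21%.

36.21 wt%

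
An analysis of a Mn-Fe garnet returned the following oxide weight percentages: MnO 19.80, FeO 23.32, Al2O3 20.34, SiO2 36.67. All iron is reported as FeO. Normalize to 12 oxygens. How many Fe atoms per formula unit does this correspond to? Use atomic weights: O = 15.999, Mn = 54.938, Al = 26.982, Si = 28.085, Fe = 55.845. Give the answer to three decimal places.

MnO: 19.80/70.937 = 0.27912 mol → 0.27912 mol Mn, 0.27912 mol O.
FeO: 23.32/71.844 = 0.32459 mol → 0.32459 mol Fe, 0.32459 mol O.
Al2O3: 20.34/101.961 = 0.19949 mol → 0.39898 mol Al, 0.59847 mol O.
SiO2: 36.67/60.083 = 0.61032 mol → 0.61032 mol Si, 1.22064 mol O.
Total oxygen = 2.42282 mol. Normalization factor = 12/2.42282 = 4.95291.
Fe per 12 O = 0.32459 × 4.95291 = 1.608.

1.608 Fe apfu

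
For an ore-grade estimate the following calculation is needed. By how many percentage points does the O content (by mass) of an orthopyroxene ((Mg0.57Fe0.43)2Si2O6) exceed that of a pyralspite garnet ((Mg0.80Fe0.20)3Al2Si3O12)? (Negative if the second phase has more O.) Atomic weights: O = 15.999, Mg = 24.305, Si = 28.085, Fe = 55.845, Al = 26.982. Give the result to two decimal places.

M((Mg0.57Fe0.43)2Si2O6) = 227.898 g/mol, so wt% O = 95.994/227.898 × 100 = 42.12%.
M((Mg0.80Fe0.20)3Al2Si3O12) = 422.046 g/mol, so wt% O = 191.988/422.046 × 100 = 45.49%.
42.12 − 45.49 = -3.37 pp.

-3.37 percentage points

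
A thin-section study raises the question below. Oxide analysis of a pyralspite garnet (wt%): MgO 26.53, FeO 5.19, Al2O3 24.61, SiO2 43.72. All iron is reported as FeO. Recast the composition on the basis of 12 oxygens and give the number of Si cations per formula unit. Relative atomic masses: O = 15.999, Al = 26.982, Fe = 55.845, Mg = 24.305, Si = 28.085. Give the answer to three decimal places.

MgO: 26.53/40.304 = 0.65825 mol → 0.65825 mol Mg, 0.65825 mol O.
FeO: 5.19/71.844 = 0.07224 mol → 0.07224 mol Fe, 0.07224 mol O.
Al2O3: 24.61/101.961 = 0.24137 mol → 0.48274 mol Al, 0.72411 mol O.
SiO2: 43.72/60.083 = 0.72766 mol → 0.72766 mol Si, 1.45532 mol O.
Total oxygen = 2.90992 mol. Normalization factor = 12/2.90992 = 4.12382.
Si per 12 O = 0.72766 × 4.12382 = 3.001.

3.001 Si apfu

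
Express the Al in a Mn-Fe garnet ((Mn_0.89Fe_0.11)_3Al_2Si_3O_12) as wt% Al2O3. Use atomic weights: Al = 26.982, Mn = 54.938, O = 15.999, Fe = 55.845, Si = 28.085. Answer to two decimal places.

M((Mn_0.89Fe_0.11)_3Al_2Si_3O_12) = 495.320 g/mol; M(Al2O3) = 101.961 g/mol.
Moles Al2O3 per formula unit = 2 Al ÷ 2 = 1.0000.
Al2O3 fraction = (1.0000 × 101.961) / 495.320 = 101.961/495.320 = 0.2058.

20.58 wt%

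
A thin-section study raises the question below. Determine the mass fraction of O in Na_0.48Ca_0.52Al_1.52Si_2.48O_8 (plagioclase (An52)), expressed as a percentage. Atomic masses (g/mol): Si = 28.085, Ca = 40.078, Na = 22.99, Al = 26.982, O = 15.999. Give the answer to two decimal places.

M(Na_0.48Ca_0.52Al_1.52Si_2.48O_8) = 270.531 g/mol.
O contributes 8 × 15.999 = 127.992 g per mole.
127.992/270.531 = 0.4731 → 47.31%.

47.31 mass %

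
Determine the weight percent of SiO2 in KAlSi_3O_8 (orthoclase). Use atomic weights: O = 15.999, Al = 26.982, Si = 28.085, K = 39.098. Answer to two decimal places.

64.76 wt%

Molar mass of KAlSi_3O_8 = 1×39.098 + 1×26.982 + 3×28.085 + 8×15.999 = 278.327 g/mol.
Each formula unit contains 3 Si, equivalent to 3/1 = 3.0000 mol SiO2.
M(SiO2) = 1×28.085 + 2×15.999 = 60.083 g/mol.
Mass of SiO2 per formula unit = 3.0000 × 60.083 = 180.249 g.
SiO2 wt% = 180.249 / 278.327 × 100 = 64.76%.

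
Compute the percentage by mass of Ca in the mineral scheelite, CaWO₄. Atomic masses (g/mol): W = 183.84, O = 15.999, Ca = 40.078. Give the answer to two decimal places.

13.92 weight percent

Molar mass of CaWO₄: 1×40.078 + 1×183.84 + 4×15.999 = 287.914 g/mol.
Mass of Ca per formula unit: 1 × 40.078 = 40.078 g.
Weight fraction Ca = 40.078 / 287.914 = 0.1392.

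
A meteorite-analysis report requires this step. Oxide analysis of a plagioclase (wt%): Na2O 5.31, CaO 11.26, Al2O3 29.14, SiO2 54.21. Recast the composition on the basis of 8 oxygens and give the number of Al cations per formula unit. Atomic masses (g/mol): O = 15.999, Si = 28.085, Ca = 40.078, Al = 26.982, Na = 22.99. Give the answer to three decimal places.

1.551 Al apfu

5.31 wt% Na2O ÷ 61.979 g/mol = 0.08567 mol, giving 0.17134 Na and 0.08567 O.
11.26 wt% CaO ÷ 56.077 g/mol = 0.20080 mol, giving 0.20080 Ca and 0.20080 O.
29.14 wt% Al2O3 ÷ 101.961 g/mol = 0.28580 mol, giving 0.57160 Al and 0.85740 O.
54.21 wt% SiO2 ÷ 60.083 g/mol = 0.90225 mol, giving 0.90225 Si and 1.80450 O.
Oxygen sums to 2.94837; scaling by 8/2.94837 = 2.71336 puts the formula on 8 O.
Al: 0.57160 × 2.71336 = 1.551 atoms per formula unit.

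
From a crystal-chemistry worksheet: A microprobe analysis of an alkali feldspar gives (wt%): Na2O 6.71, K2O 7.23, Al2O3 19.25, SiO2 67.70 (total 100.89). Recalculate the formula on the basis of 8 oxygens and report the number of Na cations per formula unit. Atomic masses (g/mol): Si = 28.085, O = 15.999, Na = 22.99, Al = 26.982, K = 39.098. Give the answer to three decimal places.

0.576 Na apfu

Na2O (M=61.979): mol = 0.10826; Na = 0.21652, O = 0.10826.
K2O (M=94.195): mol = 0.07676; K = 0.15352, O = 0.07676.
Al2O3 (M=101.961): mol = 0.18880; Al = 0.37760, O = 0.56640.
SiO2 (M=60.083): mol = 1.12677; Si = 1.12677, O = 2.25354.
ΣO = 3.00496; factor = 8/ΣO = 2.66227.
Na apfu = 0.21652 × 2.66227 = 0.576.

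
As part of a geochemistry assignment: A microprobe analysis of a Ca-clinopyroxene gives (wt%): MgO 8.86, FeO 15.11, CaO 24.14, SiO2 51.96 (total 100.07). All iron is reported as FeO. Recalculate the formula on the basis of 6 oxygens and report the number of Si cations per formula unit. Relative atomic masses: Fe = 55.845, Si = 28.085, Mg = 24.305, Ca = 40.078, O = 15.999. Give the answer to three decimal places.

MgO: 8.86/40.304 = 0.21983 mol → 0.21983 mol Mg, 0.21983 mol O.
FeO: 15.11/71.844 = 0.21032 mol → 0.21032 mol Fe, 0.21032 mol O.
CaO: 24.14/56.077 = 0.43048 mol → 0.43048 mol Ca, 0.43048 mol O.
SiO2: 51.96/60.083 = 0.86480 mol → 0.86480 mol Si, 1.72960 mol O.
Total oxygen = 2.59023 mol. Normalization factor = 6/2.59023 = 2.31640.
Si per 6 O = 0.86480 × 2.31640 = 2.003.

2.003 Si apfu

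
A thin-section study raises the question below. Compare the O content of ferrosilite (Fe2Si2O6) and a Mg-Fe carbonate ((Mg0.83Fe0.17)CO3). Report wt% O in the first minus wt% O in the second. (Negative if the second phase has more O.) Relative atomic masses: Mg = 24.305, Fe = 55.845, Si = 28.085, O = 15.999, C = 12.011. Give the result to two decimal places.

M(Fe2Si2O6) = 263.854 g/mol, so wt% O = 95.994/263.854 × 100 = 36.38%.
M((Mg0.83Fe0.17)CO3) = 89.675 g/mol, so wt% O = 47.997/89.675 × 100 = 53.52%.
36.38 − 53.52 = -17.14 pp.

-17.14 percentage points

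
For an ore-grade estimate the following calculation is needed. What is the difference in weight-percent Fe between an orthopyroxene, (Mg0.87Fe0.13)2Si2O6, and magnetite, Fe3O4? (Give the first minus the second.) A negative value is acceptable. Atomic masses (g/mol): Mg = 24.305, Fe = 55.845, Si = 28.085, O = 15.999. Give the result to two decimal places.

Fe in (Mg0.87Fe0.13)2Si2O6: molar mass 208.974 g/mol; 0.26×55.845 = 14.520 g → 6.95 wt%.
Fe in Fe3O4: molar mass 231.531 g/mol; 3×55.845 = 167.535 g → 72.36 wt%.
Difference = 6.95 − 72.36 = -65.41 percentage points.

-65.41 percentage points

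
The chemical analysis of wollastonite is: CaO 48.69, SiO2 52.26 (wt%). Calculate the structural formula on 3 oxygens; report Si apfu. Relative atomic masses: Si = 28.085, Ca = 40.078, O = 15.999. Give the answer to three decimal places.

CaO (M=56.077): mol = 0.86827; Ca = 0.86827, O = 0.86827.
SiO2 (M=60.083): mol = 0.86980; Si = 0.86980, O = 1.73960.
ΣO = 2.60787; factor = 3/ΣO = 1.15036.
Si apfu = 0.86980 × 1.15036 = 1.001.

1.001 Si apfu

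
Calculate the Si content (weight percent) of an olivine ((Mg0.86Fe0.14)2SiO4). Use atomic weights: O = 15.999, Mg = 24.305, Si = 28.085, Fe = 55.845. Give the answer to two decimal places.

18.78 weight percent

M((Mg0.86Fe0.14)2SiO4) = 149.522 g/mol.
Si contributes 1 × 28.085 = 28.085 g per mole.
28.085/149.522 = 0.1878 → 18.78%.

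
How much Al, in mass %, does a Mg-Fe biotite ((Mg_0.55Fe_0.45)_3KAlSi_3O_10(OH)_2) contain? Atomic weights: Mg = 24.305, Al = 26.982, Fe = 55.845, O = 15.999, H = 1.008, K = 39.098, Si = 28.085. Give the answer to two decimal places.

5.87 mass %

Formula mass = 1.65×24.305 + 1.35×55.845 + 1×39.098 + 1×26.982 + 3×28.085 + 12×15.999 + 2×1.008 = 459.833 g/mol, of which 26.982 g is Al.
So Al makes up 26.982/459.833 = 0.0587 of the mass, i.e. 5.87%.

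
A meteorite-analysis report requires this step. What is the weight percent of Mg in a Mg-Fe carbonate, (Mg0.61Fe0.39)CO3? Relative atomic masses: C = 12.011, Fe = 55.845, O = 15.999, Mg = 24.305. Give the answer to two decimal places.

15.35 weight percent

Molar mass of (Mg0.61Fe0.39)CO3: 0.61*24.305 + 0.39*55.845 + 1*12.011 + 3*15.999 = 96.614 g/mol.
Mass of Mg per formula unit: 0.61 × 24.305 = 14.826 g.
Weight fraction Mg = 14.826 / 96.614 = 0.1535.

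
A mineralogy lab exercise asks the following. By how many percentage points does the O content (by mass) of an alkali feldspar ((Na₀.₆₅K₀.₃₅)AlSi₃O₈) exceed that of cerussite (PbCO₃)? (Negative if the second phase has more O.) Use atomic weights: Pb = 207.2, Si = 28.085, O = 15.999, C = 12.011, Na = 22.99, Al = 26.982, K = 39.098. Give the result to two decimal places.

First mineral: 127.992 g O in 267.857 g formula = 47.78 wt% O.
Second mineral: 47.997 g O in 267.208 g formula = 17.96 wt% O.
47.78% − 17.96% gives a difference of 29.82 percentage points.

29.82 percentage points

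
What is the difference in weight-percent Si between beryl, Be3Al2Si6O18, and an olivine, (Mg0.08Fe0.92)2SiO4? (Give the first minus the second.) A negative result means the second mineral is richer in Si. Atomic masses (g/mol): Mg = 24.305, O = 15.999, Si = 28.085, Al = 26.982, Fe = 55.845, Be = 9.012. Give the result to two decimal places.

Si in Be3Al2Si6O18: molar mass 537.492 g/mol; 6×28.085 = 168.510 g → 31.35 wt%.
Si in (Mg0.08Fe0.92)2SiO4: molar mass 198.725 g/mol; 1×28.085 = 28.085 g → 14.13 wt%.
Difference = 31.35 − 14.13 = 17.22 percentage points.

17.22 percentage points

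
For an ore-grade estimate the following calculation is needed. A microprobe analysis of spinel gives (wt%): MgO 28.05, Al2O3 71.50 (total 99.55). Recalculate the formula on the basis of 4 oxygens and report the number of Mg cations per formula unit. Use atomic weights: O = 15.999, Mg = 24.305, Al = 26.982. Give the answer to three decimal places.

MgO (M=40.304): mol = 0.69596; Mg = 0.69596, O = 0.69596.
Al2O3 (M=101.961): mol = 0.70125; Al = 1.40250, O = 2.10375.
ΣO = 2.79971; factor = 4/ΣO = 1.42872.
Mg apfu = 0.69596 × 1.42872 = 0.994.

0.994 Mg apfu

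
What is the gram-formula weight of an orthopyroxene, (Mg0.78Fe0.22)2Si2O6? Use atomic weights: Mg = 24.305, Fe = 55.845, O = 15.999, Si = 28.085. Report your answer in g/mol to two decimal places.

214.65 g/mol

M = 1.56×24.305 + 0.44×55.845 + 2×28.085 + 6×15.999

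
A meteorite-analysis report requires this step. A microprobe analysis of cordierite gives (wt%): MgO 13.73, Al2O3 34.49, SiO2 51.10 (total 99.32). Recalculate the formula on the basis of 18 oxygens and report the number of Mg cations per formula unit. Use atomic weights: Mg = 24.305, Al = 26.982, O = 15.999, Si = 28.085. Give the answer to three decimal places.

MgO (M=40.304): mol = 0.34066; Mg = 0.34066, O = 0.34066.
Al2O3 (M=101.961): mol = 0.33827; Al = 0.67654, O = 1.01481.
SiO2 (M=60.083): mol = 0.85049; Si = 0.85049, O = 1.70098.
ΣO = 3.05645; factor = 18/ΣO = 5.88919.
Mg apfu = 0.34066 × 5.88919 = 2.006.

2.006 Mg apfu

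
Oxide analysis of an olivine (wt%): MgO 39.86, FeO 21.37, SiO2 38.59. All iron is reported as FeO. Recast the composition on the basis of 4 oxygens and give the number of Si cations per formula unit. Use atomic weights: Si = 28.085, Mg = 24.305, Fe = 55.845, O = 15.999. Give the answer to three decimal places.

MgO (M=40.304): mol = 0.98898; Mg = 0.98898, O = 0.98898.
FeO (M=71.844): mol = 0.29745; Fe = 0.29745, O = 0.29745.
SiO2 (M=60.083): mol = 0.64228; Si = 0.64228, O = 1.28456.
ΣO = 2.57099; factor = 4/ΣO = 1.55582.
Si apfu = 0.64228 × 1.55582 = 0.999.

0.999 Si apfu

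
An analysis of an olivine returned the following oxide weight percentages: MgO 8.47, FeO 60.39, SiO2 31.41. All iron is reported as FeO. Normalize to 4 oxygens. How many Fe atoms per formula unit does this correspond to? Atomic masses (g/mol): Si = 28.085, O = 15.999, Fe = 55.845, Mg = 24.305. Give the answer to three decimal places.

MgO: 8.47/40.304 = 0.21015 mol → 0.21015 mol Mg, 0.21015 mol O.
FeO: 60.39/71.844 = 0.84057 mol → 0.84057 mol Fe, 0.84057 mol O.
SiO2: 31.41/60.083 = 0.52278 mol → 0.52278 mol Si, 1.04556 mol O.
Total oxygen = 2.09628 mol. Normalization factor = 4/2.09628 = 1.90814.
Fe per 4 O = 0.84057 × 1.90814 = 1.604.

1.604 Fe apfu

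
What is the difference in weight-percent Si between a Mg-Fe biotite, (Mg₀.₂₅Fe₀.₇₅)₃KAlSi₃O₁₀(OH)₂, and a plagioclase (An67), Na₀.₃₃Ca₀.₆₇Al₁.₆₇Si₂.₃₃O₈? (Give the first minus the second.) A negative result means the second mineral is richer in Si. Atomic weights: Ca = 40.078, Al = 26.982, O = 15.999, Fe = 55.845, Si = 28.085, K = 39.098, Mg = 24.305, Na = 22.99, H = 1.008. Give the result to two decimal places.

First mineral: 84.255 g Si in 488.219 g formula = 17.26 wt% Si.
Second mineral: 65.438 g Si in 272.929 g formula = 23.98 wt% Si.
17.26% − 23.98% gives a difference of -6.72 percentage points.

-6.72 percentage points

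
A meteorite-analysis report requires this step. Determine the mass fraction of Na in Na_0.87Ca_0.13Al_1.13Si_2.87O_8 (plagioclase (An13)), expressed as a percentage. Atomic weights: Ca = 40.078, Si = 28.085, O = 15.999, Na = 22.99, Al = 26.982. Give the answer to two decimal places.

Formula mass = 0.87*22.99 + 0.13*40.078 + 1.13*26.982 + 2.87*28.085 + 8*15.999 = 264.297 g/mol, of which 20.001 g is Na.
So Na makes up 20.001/264.297 = 0.0757 of the mass, i.e. 7.57%.

7.57 mass %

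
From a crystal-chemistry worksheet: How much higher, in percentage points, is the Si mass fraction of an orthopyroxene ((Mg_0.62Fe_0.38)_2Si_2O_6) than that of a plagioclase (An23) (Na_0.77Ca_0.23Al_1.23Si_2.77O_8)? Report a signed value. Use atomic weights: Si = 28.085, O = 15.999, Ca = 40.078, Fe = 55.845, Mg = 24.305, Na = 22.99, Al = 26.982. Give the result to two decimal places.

Si in (Mg_0.62Fe_0.38)_2Si_2O_6: molar mass 224.744 g/mol; 2×28.085 = 56.170 g → 24.99 wt%.
Si in Na_0.77Ca_0.23Al_1.23Si_2.77O_8: molar mass 265.896 g/mol; 2.77×28.085 = 77.795 g → 29.26 wt%.
Difference = 24.99 − 29.26 = -4.27 percentage points.

-4.27 percentage points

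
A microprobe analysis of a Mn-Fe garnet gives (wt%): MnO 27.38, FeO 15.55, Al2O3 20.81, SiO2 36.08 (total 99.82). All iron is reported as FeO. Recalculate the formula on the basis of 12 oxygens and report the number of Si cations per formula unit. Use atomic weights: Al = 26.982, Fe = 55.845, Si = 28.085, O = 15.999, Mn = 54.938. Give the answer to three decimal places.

MnO (M=70.937): mol = 0.38598; Mn = 0.38598, O = 0.38598.
FeO (M=71.844): mol = 0.21644; Fe = 0.21644, O = 0.21644.
Al2O3 (M=101.961): mol = 0.20410; Al = 0.40820, O = 0.61230.
SiO2 (M=60.083): mol = 0.60050; Si = 0.60050, O = 1.20100.
ΣO = 2.41572; factor = 12/ΣO = 4.96746.
Si apfu = 0.60050 × 4.96746 = 2.983.

2.983 Si apfu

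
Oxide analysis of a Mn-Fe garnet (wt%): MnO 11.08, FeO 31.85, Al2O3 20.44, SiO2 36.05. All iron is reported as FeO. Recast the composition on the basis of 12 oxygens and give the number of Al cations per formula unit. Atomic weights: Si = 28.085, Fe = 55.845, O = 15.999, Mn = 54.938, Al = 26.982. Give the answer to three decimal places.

2.004 Al apfu

11.08 wt% MnO ÷ 70.937 g/mol = 0.15619 mol, giving 0.15619 Mn and 0.15619 O.
31.85 wt% FeO ÷ 71.844 g/mol = 0.44332 mol, giving 0.44332 Fe and 0.44332 O.
20.44 wt% Al2O3 ÷ 101.961 g/mol = 0.20047 mol, giving 0.40094 Al and 0.60141 O.
36.05 wt% SiO2 ÷ 60.083 g/mol = 0.60000 mol, giving 0.60000 Si and 1.20000 O.
Oxygen sums to 2.40092; scaling by 12/2.40092 = 4.99808 puts the formula on 12 O.
Al: 0.40094 × 4.99808 = 2.004 atoms per formula unit.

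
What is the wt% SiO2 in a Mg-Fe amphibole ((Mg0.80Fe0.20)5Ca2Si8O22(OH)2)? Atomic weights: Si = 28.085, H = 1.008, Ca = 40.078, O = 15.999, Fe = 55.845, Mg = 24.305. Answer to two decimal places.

56.96 wt%

Molar mass of (Mg0.80Fe0.20)5Ca2Si8O22(OH)2 = 4×24.305 + 1×55.845 + 2×40.078 + 8×28.085 + 24×15.999 + 2×1.008 = 843.893 g/mol.
Each formula unit contains 8 Si, equivalent to 8/1 = 8.0000 mol SiO2.
M(SiO2) = 1×28.085 + 2×15.999 = 60.083 g/mol.
Mass of SiO2 per formula unit = 8.0000 × 60.083 = 480.664 g.
SiO2 wt% = 480.664 / 843.893 × 100 = 56.96%.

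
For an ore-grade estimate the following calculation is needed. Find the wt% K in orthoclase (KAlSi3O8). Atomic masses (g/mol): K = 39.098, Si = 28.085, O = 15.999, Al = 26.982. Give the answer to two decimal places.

M(KAlSi3O8) = 278.327 g/mol.
K contributes 1 × 39.098 = 39.098 g per mole.
39.098/278.327 = 0.1405 → 14.05%.

14.05 wt%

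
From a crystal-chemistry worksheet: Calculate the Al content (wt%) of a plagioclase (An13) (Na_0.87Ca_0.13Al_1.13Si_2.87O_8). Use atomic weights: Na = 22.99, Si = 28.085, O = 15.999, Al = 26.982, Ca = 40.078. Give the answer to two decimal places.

11.54 wt%

M(Na_0.87Ca_0.13Al_1.13Si_2.87O_8) = 264.297 g/mol.
Al contributes 1.13 × 26.982 = 30.490 g per mole.
30.490/264.297 = 0.1154 → 11.54%.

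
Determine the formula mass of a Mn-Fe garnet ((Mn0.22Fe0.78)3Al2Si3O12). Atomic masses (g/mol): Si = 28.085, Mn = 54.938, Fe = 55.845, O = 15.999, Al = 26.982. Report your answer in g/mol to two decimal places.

497.14 g/mol

M = 0.66(54.938) + 2.34(55.845) + 2(26.982) + 3(28.085) + 12(15.999)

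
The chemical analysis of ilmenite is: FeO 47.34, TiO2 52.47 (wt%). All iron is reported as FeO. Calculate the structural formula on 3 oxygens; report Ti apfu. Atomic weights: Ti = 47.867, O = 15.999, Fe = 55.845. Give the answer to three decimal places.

FeO (M=71.844): mol = 0.65893; Fe = 0.65893, O = 0.65893.
TiO2 (M=79.865): mol = 0.65698; Ti = 0.65698, O = 1.31396.
ΣO = 1.97289; factor = 3/ΣO = 1.52061.
Ti apfu = 0.65698 × 1.52061 = 0.999.

0.999 Ti apfu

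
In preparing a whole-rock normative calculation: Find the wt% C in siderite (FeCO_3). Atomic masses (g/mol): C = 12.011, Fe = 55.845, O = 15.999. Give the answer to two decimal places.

M(FeCO_3) = 115.853 g/mol.
C contributes 1 × 12.011 = 12.011 g per mole.
12.011/115.853 = 0.1037 → 10.37%.

10.37 mass %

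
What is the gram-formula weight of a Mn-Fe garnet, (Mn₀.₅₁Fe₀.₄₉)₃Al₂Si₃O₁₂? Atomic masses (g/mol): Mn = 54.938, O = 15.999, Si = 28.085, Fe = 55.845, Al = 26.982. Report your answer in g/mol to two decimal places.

496.35 g/mol

M = 1.53*54.938 + 1.47*55.845 + 2*26.982 + 3*28.085 + 12*15.999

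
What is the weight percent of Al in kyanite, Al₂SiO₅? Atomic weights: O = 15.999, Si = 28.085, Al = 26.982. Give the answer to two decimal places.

33.30 weight percent

M(Al₂SiO₅) = 162.044 g/mol.
Al contributes 2 × 26.982 = 53.964 g per mole.
53.964/162.044 = 0.3330 → 33.30%.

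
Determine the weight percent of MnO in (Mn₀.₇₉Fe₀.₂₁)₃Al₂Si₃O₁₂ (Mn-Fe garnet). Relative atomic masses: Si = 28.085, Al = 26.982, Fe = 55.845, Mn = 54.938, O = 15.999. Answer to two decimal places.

Molar mass of (Mn₀.₇₉Fe₀.₂₁)₃Al₂Si₃O₁₂ = 2.37*54.938 + 0.63*55.845 + 2*26.982 + 3*28.085 + 12*15.999 = 495.592 g/mol.
Each formula unit contains 2.37 Mn, equivalent to 2.37/1 = 2.3700 mol MnO.
M(MnO) = 1×54.938 + 1×15.999 = 70.937 g/mol.
Mass of MnO per formula unit = 2.3700 × 70.937 = 168.121 g.
MnO wt% = 168.121 / 495.592 × 100 = 33.92%.

33.92 wt%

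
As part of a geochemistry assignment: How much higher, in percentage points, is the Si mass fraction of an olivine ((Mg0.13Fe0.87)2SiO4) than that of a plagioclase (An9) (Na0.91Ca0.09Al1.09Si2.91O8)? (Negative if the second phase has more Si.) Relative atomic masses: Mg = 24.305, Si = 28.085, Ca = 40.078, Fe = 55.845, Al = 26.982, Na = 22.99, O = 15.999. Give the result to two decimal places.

First mineral: 28.085 g Si in 195.571 g formula = 14.36 wt% Si.
Second mineral: 81.727 g Si in 263.658 g formula = 31.00 wt% Si.
14.36% − 31.00% gives a difference of -16.64 percentage points.

-16.64 percentage points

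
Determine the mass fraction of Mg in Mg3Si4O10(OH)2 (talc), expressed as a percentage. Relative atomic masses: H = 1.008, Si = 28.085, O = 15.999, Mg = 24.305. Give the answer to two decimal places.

M(Mg3Si4O10(OH)2) = 379.259 g/mol.
Mg contributes 3 × 24.305 = 72.915 g per mole.
72.915/379.259 = 0.1923 → 19.23%.

19.23 mass %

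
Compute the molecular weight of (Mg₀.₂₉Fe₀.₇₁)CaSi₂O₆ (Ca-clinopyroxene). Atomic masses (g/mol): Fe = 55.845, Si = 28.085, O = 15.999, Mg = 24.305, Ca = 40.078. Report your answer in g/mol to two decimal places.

238.94 g/mol

The formula mass is the sum 0.29(24.305) + 0.71(55.845) + 1(40.078) + 2(28.085) + 6(15.999).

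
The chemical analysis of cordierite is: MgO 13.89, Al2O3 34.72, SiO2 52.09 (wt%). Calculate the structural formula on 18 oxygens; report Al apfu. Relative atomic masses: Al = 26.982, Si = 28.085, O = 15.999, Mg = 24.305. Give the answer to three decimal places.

MgO (M=40.304): mol = 0.34463; Mg = 0.34463, O = 0.34463.
Al2O3 (M=101.961): mol = 0.34052; Al = 0.68104, O = 1.02156.
SiO2 (M=60.083): mol = 0.86697; Si = 0.86697, O = 1.73394.
ΣO = 3.10013; factor = 18/ΣO = 5.80621.
Al apfu = 0.68104 × 5.80621 = 3.954.

3.954 Al apfu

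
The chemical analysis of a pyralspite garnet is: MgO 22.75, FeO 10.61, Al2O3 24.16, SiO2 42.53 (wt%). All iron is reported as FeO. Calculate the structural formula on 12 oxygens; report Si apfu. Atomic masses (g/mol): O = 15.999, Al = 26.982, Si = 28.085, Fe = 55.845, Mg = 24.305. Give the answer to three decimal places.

22.75 wt% MgO ÷ 40.304 g/mol = 0.56446 mol, giving 0.56446 Mg and 0.56446 O.
10.61 wt% FeO ÷ 71.844 g/mol = 0.14768 mol, giving 0.14768 Fe and 0.14768 O.
24.16 wt% Al2O3 ÷ 101.961 g/mol = 0.23695 mol, giving 0.47390 Al and 0.71085 O.
42.53 wt% SiO2 ÷ 60.083 g/mol = 0.70785 mol, giving 0.70785 Si and 1.41570 O.
Oxygen sums to 2.83869; scaling by 12/2.83869 = 4.22730 puts the formula on 12 O.
Si: 0.70785 × 4.22730 = 2.992 atoms per formula unit.

2.992 Si apfu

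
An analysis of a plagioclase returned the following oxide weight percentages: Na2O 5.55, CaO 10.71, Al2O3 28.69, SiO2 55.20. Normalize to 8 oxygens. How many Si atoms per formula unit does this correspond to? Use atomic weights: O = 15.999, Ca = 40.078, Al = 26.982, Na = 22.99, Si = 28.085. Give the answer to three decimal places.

Na2O: 5.55/61.979 = 0.08955 mol → 0.17910 mol Na, 0.08955 mol O.
CaO: 10.71/56.077 = 0.19099 mol → 0.19099 mol Ca, 0.19099 mol O.
Al2O3: 28.69/101.961 = 0.28138 mol → 0.56276 mol Al, 0.84414 mol O.
SiO2: 55.20/60.083 = 0.91873 mol → 0.91873 mol Si, 1.83746 mol O.
Total oxygen = 2.96214 mol. Normalization factor = 8/2.96214 = 2.70075.
Si per 8 O = 0.91873 × 2.70075 = 2.481.

2.481 Si apfu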